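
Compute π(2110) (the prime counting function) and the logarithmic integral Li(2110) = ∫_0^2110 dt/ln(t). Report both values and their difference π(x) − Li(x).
π(2110) = 317;  Li(2110) ≈ 329.23;  π(x) − Li(x) ≈ -12.23.

Direct count of primes ≤ 2110 gives π(2110) = 317. Numerical evaluation of the logarithmic integral gives Li(2110) ≈ 329.23. The difference π(x) − Li(x) ≈ -12.23 is typically negative for small/moderate x (Li(x) overestimates), though Littlewood's theorem shows this sign changes infinitely often.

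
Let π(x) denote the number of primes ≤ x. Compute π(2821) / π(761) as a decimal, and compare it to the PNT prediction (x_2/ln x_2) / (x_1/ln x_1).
π(2821)/π(761) = 410/135 ≈ 3.0370;  PNT prediction ≈ 3.0956.

π(761) = 135 and π(2821) = 410, so π(2821)/π(761) ≈ 3.0370. The PNT-predicted ratio is (2821/ln(2821)) / (761/ln(761)) ≈ 3.0956. The two agree to within a few percent, as expected.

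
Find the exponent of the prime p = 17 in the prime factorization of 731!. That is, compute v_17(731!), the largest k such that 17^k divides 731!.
v_17(731!) = 45

Legendre's formula: v_p(n!) = Σ_{k ≥ 1} ⌊n / p^k⌋. For p = 17, n = 731, the terms are:
  ⌊731/17^1⌋ = ⌊731/17⌋ = 43
  ⌊731/17^2⌋ = ⌊731/289⌋ = 2
(the next term ⌊731/17^3⌋ = 0, terminating the sum). Summing: v_17(731!) = 43 + 2 = 45.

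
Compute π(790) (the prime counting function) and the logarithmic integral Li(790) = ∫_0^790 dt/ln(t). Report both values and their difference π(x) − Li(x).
π(790) = 138;  Li(790) ≈ 146.70;  π(x) − Li(x) ≈ -8.70.

Direct count of primes ≤ 790 gives π(790) = 138. Numerical evaluation of the logarithmic integral gives Li(790) ≈ 146.70. The difference π(x) − Li(x) ≈ -8.70 is typically negative for small/moderate x (Li(x) overestimates), though Littlewood's theorem shows this sign changes infinitely often.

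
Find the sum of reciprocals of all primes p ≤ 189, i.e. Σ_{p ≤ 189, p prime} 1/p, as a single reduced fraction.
Σ 1/p = 10408867916382550633331528920459565913027063402071390584941986323453055203/5397346292805549782720214077673687806275517530364350655459511599582614290

π(189) = 42, so the primes ≤ 189 are [2, 3, 5, 7, 11, 13, 17, 19, 23, 29, 31, 37, 41, 43, 47, 53, 59, 61, 67, 71, 73, 79, 83, 89, 97, 101, 103, 107, 109, 113, 127, 131, 137, 139, 149, 151, 157, 163, 167, 173, 179, 181]. Summing 1/p over these primes: 10408867916382550633331528920459565913027063402071390584941986323453055203/5397346292805549782720214077673687806275517530364350655459511599582614290 ≈ 1.9285. Mertens estimate ln ln(189) + 0.2615 ≈ 1.9182.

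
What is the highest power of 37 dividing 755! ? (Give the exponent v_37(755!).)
v_37(755!) = 20

Legendre's formula: v_p(n!) = Σ_{k ≥ 1} ⌊n / p^k⌋. For p = 37, n = 755, the terms are:
  ⌊755/37^1⌋ = ⌊755/37⌋ = 20
(the next term ⌊755/37^2⌋ = 0, terminating the sum). Summing: v_37(755!) = 20 = 20.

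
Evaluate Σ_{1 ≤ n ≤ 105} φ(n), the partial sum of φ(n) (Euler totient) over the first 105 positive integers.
Σ_{n ≤ 105} φ(n) = 3374

Compute φ(n) for each 1 ≤ n ≤ 105: φ(1) = 1, φ(2) = 1, φ(3) = 2, φ(4) = 2, φ(5) = 4, φ(6) = 2, φ(7) = 6, φ(8) = 4, φ(9) = 6, φ(10) = 4, φ(11) = 10, φ(12) = 4, φ(13) = 12, φ(14) = 6, φ(15) = 8, φ(16) = 8, φ(17) = 16, φ(18) = 6, φ(19) = 18, φ(20) = 8, φ(21) = 12, φ(22) = 10, φ(23) = 22, φ(24) = 8, φ(25) = 20, φ(26) = 12, φ(27) = 18, φ(28) = 12, φ(29) = 28, φ(30) = 8, φ(31) = 30, φ(32) = 16, φ(33) = 20, φ(34) = 16, φ(35) = 24, φ(36) = 12, φ(37) = 36, φ(38) = 18, φ(39) = 24, φ(40) = 16, φ(41) = 40, φ(42) = 12, φ(43) = 42, φ(44) = 20, φ(45) = 24, φ(46) = 22, φ(47) = 46, φ(48) = 16, φ(49) = 42, φ(50) = 20, φ(51) = 32, φ(52) = 24, φ(53) = 52, φ(54) = 18, φ(55) = 40, φ(56) = 24, φ(57) = 36, φ(58) = 28, φ(59) = 58, φ(60) = 16, φ(61) = 60, φ(62) = 30, φ(63) = 36, φ(64) = 32, φ(65) = 48, φ(66) = 20, φ(67) = 66, φ(68) = 32, φ(69) = 44, φ(70) = 24, φ(71) = 70, φ(72) = 24, φ(73) = 72, φ(74) = 36, φ(75) = 40, φ(76) = 36, φ(77) = 60, φ(78) = 24, φ(79) = 78, φ(80) = 32, φ(81) = 54, φ(82) = 40, φ(83) = 82, φ(84) = 24, φ(85) = 64, φ(86) = 42, φ(87) = 56, φ(88) = 40, φ(89) = 88, φ(90) = 24, φ(91) = 72, φ(92) = 44, φ(93) = 60, φ(94) = 46, φ(95) = 72, φ(96) = 32, φ(97) = 96, φ(98) = 42, φ(99) = 60, φ(100) = 40, φ(101) = 100, φ(102) = 32, φ(103) = 102, φ(104) = 48, φ(105) = 48. Summing all 105 values: 3374. (Average order: Σ_{n ≤ x} φ(n) ~ (3/π²) x². For x = 105, (3/π²)·105² ≈ 3351.20.)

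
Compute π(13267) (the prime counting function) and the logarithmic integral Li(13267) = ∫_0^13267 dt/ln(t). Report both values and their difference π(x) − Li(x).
π(13267) = 1577;  Li(13267) ≈ 1595.26;  π(x) − Li(x) ≈ -18.26.

Direct count of primes ≤ 13267 gives π(13267) = 1577. Numerical evaluation of the logarithmic integral gives Li(13267) ≈ 1595.26. The difference π(x) − Li(x) ≈ -18.26 is typically negative for small/moderate x (Li(x) overestimates), though Littlewood's theorem shows this sign changes infinitely often.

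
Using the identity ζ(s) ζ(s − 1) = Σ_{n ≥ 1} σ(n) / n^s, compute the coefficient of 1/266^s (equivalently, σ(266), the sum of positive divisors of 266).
σ(266) = 480

In the product (Σ m^0/m^s)(Σ k / k^s) = Σ (Σ_{d | n} d) / n^s, the coefficient of 1/n^s is σ(n) = Σ_{d | n} d. For n = 266, divisors are [1, 2, 7, 14, 19, 38, 133, 266]; summing: σ(266) = 480.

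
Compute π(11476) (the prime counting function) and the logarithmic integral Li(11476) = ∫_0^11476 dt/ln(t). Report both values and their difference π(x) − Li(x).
π(11476) = 1383;  Li(11476) ≈ 1405.18;  π(x) − Li(x) ≈ -22.18.

Direct count of primes ≤ 11476 gives π(11476) = 1383. Numerical evaluation of the logarithmic integral gives Li(11476) ≈ 1405.18. The difference π(x) − Li(x) ≈ -22.18 is typically negative for small/moderate x (Li(x) overestimates), though Littlewood's theorem shows this sign changes infinitely often.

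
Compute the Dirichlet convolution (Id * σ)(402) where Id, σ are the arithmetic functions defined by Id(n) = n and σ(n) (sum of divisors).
(Id * σ)(402) = 4725

Divisors of 402: [1, 2, 3, 6, 67, 134, 201, 402]. For each d | 402:
  d = 1: Id(1) · σ(402/1) = 1 · 816 = 816
  d = 2: Id(2) · σ(402/2) = 2 · 272 = 544
  d = 3: Id(3) · σ(402/3) = 3 · 204 = 612
  d = 6: Id(6) · σ(402/6) = 6 · 68 = 408
  d = 67: Id(67) · σ(402/67) = 67 · 12 = 804
  d = 134: Id(134) · σ(402/134) = 134 · 4 = 536
  d = 201: Id(201) · σ(402/201) = 201 · 3 = 603
  d = 402: Id(402) · σ(402/402) = 402 · 1 = 402
Summing: (Id * σ)(402) = 816 + 544 + 612 + 408 + 804 + 536 + 603 + 402 = 4725.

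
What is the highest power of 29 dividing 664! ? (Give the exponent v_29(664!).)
v_29(664!) = 22

Legendre's formula: v_p(n!) = Σ_{k ≥ 1} ⌊n / p^k⌋. For p = 29, n = 664, the terms are:
  ⌊664/29^1⌋ = ⌊664/29⌋ = 22
(the next term ⌊664/29^2⌋ = 0, terminating the sum). Summing: v_29(664!) = 22 = 22.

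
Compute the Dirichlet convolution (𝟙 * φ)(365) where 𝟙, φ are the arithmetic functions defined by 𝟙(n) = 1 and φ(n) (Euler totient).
(𝟙 * φ)(365) = 365

Divisors of 365: [1, 5, 73, 365]. For each d | 365:
  d = 1: 𝟙(1) · φ(365/1) = 1 · 288 = 288
  d = 5: 𝟙(5) · φ(365/5) = 1 · 72 = 72
  d = 73: 𝟙(73) · φ(365/73) = 1 · 4 = 4
  d = 365: 𝟙(365) · φ(365/365) = 1 · 1 = 1
Summing: (𝟙 * φ)(365) = 288 + 72 + 4 + 1 = 365.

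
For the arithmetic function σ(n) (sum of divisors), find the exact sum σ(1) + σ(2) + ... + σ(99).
Σ_{n ≤ 99} σ(n) = 8082

Compute σ(n) for each 1 ≤ n ≤ 99: σ(1) = 1, σ(2) = 3, σ(3) = 4, σ(4) = 7, σ(5) = 6, σ(6) = 12, σ(7) = 8, σ(8) = 15, σ(9) = 13, σ(10) = 18, σ(11) = 12, σ(12) = 28, σ(13) = 14, σ(14) = 24, σ(15) = 24, σ(16) = 31, σ(17) = 18, σ(18) = 39, σ(19) = 20, σ(20) = 42, σ(21) = 32, σ(22) = 36, σ(23) = 24, σ(24) = 60, σ(25) = 31, σ(26) = 42, σ(27) = 40, σ(28) = 56, σ(29) = 30, σ(30) = 72, σ(31) = 32, σ(32) = 63, σ(33) = 48, σ(34) = 54, σ(35) = 48, σ(36) = 91, σ(37) = 38, σ(38) = 60, σ(39) = 56, σ(40) = 90, σ(41) = 42, σ(42) = 96, σ(43) = 44, σ(44) = 84, σ(45) = 78, σ(46) = 72, σ(47) = 48, σ(48) = 124, σ(49) = 57, σ(50) = 93, σ(51) = 72, σ(52) = 98, σ(53) = 54, σ(54) = 120, σ(55) = 72, σ(56) = 120, σ(57) = 80, σ(58) = 90, σ(59) = 60, σ(60) = 168, σ(61) = 62, σ(62) = 96, σ(63) = 104, σ(64) = 127, σ(65) = 84, σ(66) = 144, σ(67) = 68, σ(68) = 126, σ(69) = 96, σ(70) = 144, σ(71) = 72, σ(72) = 195, σ(73) = 74, σ(74) = 114, σ(75) = 124, σ(76) = 140, σ(77) = 96, σ(78) = 168, σ(79) = 80, σ(80) = 186, σ(81) = 121, σ(82) = 126, σ(83) = 84, σ(84) = 224, σ(85) = 108, σ(86) = 132, σ(87) = 120, σ(88) = 180, σ(89) = 90, σ(90) = 234, σ(91) = 112, σ(92) = 168, σ(93) = 128, σ(94) = 144, σ(95) = 120, σ(96) = 252, σ(97) = 98, σ(98) = 171, σ(99) = 156. Summing all 99 values: 8082. (Average order: Σ_{n ≤ x} σ(n) ~ (π²/12) x². For x = 99, (π²/12)·99² ≈ 8061.00.)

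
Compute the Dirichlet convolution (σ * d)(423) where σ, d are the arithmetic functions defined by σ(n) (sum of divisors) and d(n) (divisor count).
(σ * d)(423) = 1200

Divisors of 423: [1, 3, 9, 47, 141, 423]. For each d | 423:
  d = 1: σ(1) · d(423/1) = 1 · 6 = 6
  d = 3: σ(3) · d(423/3) = 4 · 4 = 16
  d = 9: σ(9) · d(423/9) = 13 · 2 = 26
  d = 47: σ(47) · d(423/47) = 48 · 3 = 144
  d = 141: σ(141) · d(423/141) = 192 · 2 = 384
  d = 423: σ(423) · d(423/423) = 624 · 1 = 624
Summing: (σ * d)(423) = 6 + 16 + 26 + 144 + 384 + 624 = 1200.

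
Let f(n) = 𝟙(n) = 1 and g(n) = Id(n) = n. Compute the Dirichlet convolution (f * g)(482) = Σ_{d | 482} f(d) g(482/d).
(𝟙 * Id)(482) = 726

Divisors of 482: [1, 2, 241, 482]. For each d | 482:
  d = 1: 𝟙(1) · Id(482/1) = 1 · 482 = 482
  d = 2: 𝟙(2) · Id(482/2) = 1 · 241 = 241
  d = 241: 𝟙(241) · Id(482/241) = 1 · 2 = 2
  d = 482: 𝟙(482) · Id(482/482) = 1 · 1 = 1
Summing: (𝟙 * Id)(482) = 482 + 241 + 2 + 1 = 726.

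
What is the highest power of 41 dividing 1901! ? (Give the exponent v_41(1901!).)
v_41(1901!) = 47

Legendre's formula: v_p(n!) = Σ_{k ≥ 1} ⌊n / p^k⌋. For p = 41, n = 1901, the terms are:
  ⌊1901/41^1⌋ = ⌊1901/41⌋ = 46
  ⌊1901/41^2⌋ = ⌊1901/1681⌋ = 1
(the next term ⌊1901/41^3⌋ = 0, terminating the sum). Summing: v_41(1901!) = 46 + 1 = 47.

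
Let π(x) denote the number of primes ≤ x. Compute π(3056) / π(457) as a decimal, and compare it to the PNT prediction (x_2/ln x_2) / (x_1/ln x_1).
π(3056)/π(457) = 437/88 ≈ 4.9659;  PNT prediction ≈ 5.1037.

π(457) = 88 and π(3056) = 437, so π(3056)/π(457) ≈ 4.9659. The PNT-predicted ratio is (3056/ln(3056)) / (457/ln(457)) ≈ 5.1037. The two agree to within a few percent, as expected.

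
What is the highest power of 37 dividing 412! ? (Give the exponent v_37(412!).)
v_37(412!) = 11

Legendre's formula: v_p(n!) = Σ_{k ≥ 1} ⌊n / p^k⌋. For p = 37, n = 412, the terms are:
  ⌊412/37^1⌋ = ⌊412/37⌋ = 11
(the next term ⌊412/37^2⌋ = 0, terminating the sum). Summing: v_37(412!) = 11 = 11.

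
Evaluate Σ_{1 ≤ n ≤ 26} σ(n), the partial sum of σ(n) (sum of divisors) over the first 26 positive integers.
Σ_{n ≤ 26} σ(n) = 564

Compute σ(n) for each 1 ≤ n ≤ 26: σ(1) = 1, σ(2) = 3, σ(3) = 4, σ(4) = 7, σ(5) = 6, σ(6) = 12, σ(7) = 8, σ(8) = 15, σ(9) = 13, σ(10) = 18, σ(11) = 12, σ(12) = 28, σ(13) = 14, σ(14) = 24, σ(15) = 24, σ(16) = 31, σ(17) = 18, σ(18) = 39, σ(19) = 20, σ(20) = 42, σ(21) = 32, σ(22) = 36, σ(23) = 24, σ(24) = 60, σ(25) = 31, σ(26) = 42. Summing all 26 values: 564. (Average order: Σ_{n ≤ x} σ(n) ~ (π²/12) x². For x = 26, (π²/12)·26² ≈ 555.99.)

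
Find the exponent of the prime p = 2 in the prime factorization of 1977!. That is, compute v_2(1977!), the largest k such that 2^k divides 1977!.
v_2(1977!) = 1969

Legendre's formula: v_p(n!) = Σ_{k ≥ 1} ⌊n / p^k⌋. For p = 2, n = 1977, the terms are:
  ⌊1977/2^1⌋ = ⌊1977/2⌋ = 988
  ⌊1977/2^2⌋ = ⌊1977/4⌋ = 494
  ⌊1977/2^3⌋ = ⌊1977/8⌋ = 247
  ⌊1977/2^4⌋ = ⌊1977/16⌋ = 123
  ⌊1977/2^5⌋ = ⌊1977/32⌋ = 61
  ⌊1977/2^6⌋ = ⌊1977/64⌋ = 30
  ⌊1977/2^7⌋ = ⌊1977/128⌋ = 15
  ⌊1977/2^8⌋ = ⌊1977/256⌋ = 7
  ⌊1977/2^9⌋ = ⌊1977/512⌋ = 3
  ⌊1977/2^10⌋ = ⌊1977/1024⌋ = 1
(the next term ⌊1977/2^11⌋ = 0, terminating the sum). Summing: v_2(1977!) = 988 + 494 + 247 + 123 + 61 + 30 + 15 + 7 + 3 + 1 = 1969.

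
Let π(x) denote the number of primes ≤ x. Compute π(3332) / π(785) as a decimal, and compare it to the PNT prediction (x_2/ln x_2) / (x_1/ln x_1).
π(3332)/π(785) = 470/137 ≈ 3.4307;  PNT prediction ≈ 3.4881.

π(785) = 137 and π(3332) = 470, so π(3332)/π(785) ≈ 3.4307. The PNT-predicted ratio is (3332/ln(3332)) / (785/ln(785)) ≈ 3.4881. The two agree to within a few percent, as expected.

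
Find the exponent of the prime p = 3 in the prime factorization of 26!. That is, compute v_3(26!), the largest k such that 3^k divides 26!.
v_3(26!) = 10

Legendre's formula: v_p(n!) = Σ_{k ≥ 1} ⌊n / p^k⌋. For p = 3, n = 26, the terms are:
  ⌊26/3^1⌋ = ⌊26/3⌋ = 8
  ⌊26/3^2⌋ = ⌊26/9⌋ = 2
(the next term ⌊26/3^3⌋ = 0, terminating the sum). Summing: v_3(26!) = 8 + 2 = 10.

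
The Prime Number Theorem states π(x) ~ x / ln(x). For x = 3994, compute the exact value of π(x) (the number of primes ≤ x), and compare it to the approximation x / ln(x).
π(3994) = 550;  x/ln(x) ≈ 481.64;  relative error ≈ 12.43%.

Directly count primes up to 3994: π(3994) = 550. The PNT approximation gives 3994/ln(3994) ≈ 3994/8.29255 ≈ 481.64. Relative error (π(x) − x/ln(x)) / π(x) ≈ 12.43%; the approximation is known to undercount slightly (Li(x) is a better estimate).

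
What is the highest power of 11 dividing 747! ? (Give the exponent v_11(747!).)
v_11(747!) = 73

Legendre's formula: v_p(n!) = Σ_{k ≥ 1} ⌊n / p^k⌋. For p = 11, n = 747, the terms are:
  ⌊747/11^1⌋ = ⌊747/11⌋ = 67
  ⌊747/11^2⌋ = ⌊747/121⌋ = 6
(the next term ⌊747/11^3⌋ = 0, terminating the sum). Summing: v_11(747!) = 67 + 6 = 73.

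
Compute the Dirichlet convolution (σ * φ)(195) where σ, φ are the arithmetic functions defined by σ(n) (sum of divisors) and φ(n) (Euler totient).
(σ * φ)(195) = 1560

Divisors of 195: [1, 3, 5, 13, 15, 39, 65, 195]. For each d | 195:
  d = 1: σ(1) · φ(195/1) = 1 · 96 = 96
  d = 3: σ(3) · φ(195/3) = 4 · 48 = 192
  d = 5: σ(5) · φ(195/5) = 6 · 24 = 144
  d = 13: σ(13) · φ(195/13) = 14 · 8 = 112
  d = 15: σ(15) · φ(195/15) = 24 · 12 = 288
  d = 39: σ(39) · φ(195/39) = 56 · 4 = 224
  d = 65: σ(65) · φ(195/65) = 84 · 2 = 168
  d = 195: σ(195) · φ(195/195) = 336 · 1 = 336
Summing: (σ * φ)(195) = 96 + 192 + 144 + 112 + 288 + 224 + 168 + 336 = 1560.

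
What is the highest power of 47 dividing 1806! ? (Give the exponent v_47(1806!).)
v_47(1806!) = 38

Legendre's formula: v_p(n!) = Σ_{k ≥ 1} ⌊n / p^k⌋. For p = 47, n = 1806, the terms are:
  ⌊1806/47^1⌋ = ⌊1806/47⌋ = 38
(the next term ⌊1806/47^2⌋ = 0, terminating the sum). Summing: v_47(1806!) = 38 = 38.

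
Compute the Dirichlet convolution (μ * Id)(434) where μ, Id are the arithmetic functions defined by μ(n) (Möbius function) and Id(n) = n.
(μ * Id)(434) = 180

Divisors of 434: [1, 2, 7, 14, 31, 62, 217, 434]. For each d | 434:
  d = 1: μ(1) · Id(434/1) = 1 · 434 = 434
  d = 2: μ(2) · Id(434/2) = -1 · 217 = -217
  d = 7: μ(7) · Id(434/7) = -1 · 62 = -62
  d = 14: μ(14) · Id(434/14) = 1 · 31 = 31
  d = 31: μ(31) · Id(434/31) = -1 · 14 = -14
  d = 62: μ(62) · Id(434/62) = 1 · 7 = 7
  d = 217: μ(217) · Id(434/217) = 1 · 2 = 2
  d = 434: μ(434) · Id(434/434) = -1 · 1 = -1
Summing: (μ * Id)(434) = 434 + -217 + -62 + 31 + -14 + 7 + 2 + -1 = 180.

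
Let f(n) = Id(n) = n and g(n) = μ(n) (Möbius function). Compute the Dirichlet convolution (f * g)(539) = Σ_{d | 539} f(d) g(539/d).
(Id * μ)(539) = 420

Divisors of 539: [1, 7, 11, 49, 77, 539]. For each d | 539:
  d = 1: Id(1) · μ(539/1) = 1 · 0 = 0
  d = 7: Id(7) · μ(539/7) = 7 · 1 = 7
  d = 11: Id(11) · μ(539/11) = 11 · 0 = 0
  d = 49: Id(49) · μ(539/49) = 49 · -1 = -49
  d = 77: Id(77) · μ(539/77) = 77 · -1 = -77
  d = 539: Id(539) · μ(539/539) = 539 · 1 = 539
Summing: (Id * μ)(539) = 0 + 7 + 0 + -49 + -77 + 539 = 420.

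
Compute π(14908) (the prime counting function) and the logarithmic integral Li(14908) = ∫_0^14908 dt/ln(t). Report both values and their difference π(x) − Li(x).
π(14908) = 1746;  Li(14908) ≈ 1767.05;  π(x) − Li(x) ≈ -21.05.

Direct count of primes ≤ 14908 gives π(14908) = 1746. Numerical evaluation of the logarithmic integral gives Li(14908) ≈ 1767.05. The difference π(x) − Li(x) ≈ -21.05 is typically negative for small/moderate x (Li(x) overestimates), though Littlewood's theorem shows this sign changes infinitely often.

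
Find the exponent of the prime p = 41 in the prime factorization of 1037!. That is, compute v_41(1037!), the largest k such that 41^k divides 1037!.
v_41(1037!) = 25

Legendre's formula: v_p(n!) = Σ_{k ≥ 1} ⌊n / p^k⌋. For p = 41, n = 1037, the terms are:
  ⌊1037/41^1⌋ = ⌊1037/41⌋ = 25
(the next term ⌊1037/41^2⌋ = 0, terminating the sum). Summing: v_41(1037!) = 25 = 25.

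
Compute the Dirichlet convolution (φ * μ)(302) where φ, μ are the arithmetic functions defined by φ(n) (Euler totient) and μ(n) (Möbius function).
(φ * μ)(302) = 0

Divisors of 302: [1, 2, 151, 302]. For each d | 302:
  d = 1: φ(1) · μ(302/1) = 1 · 1 = 1
  d = 2: φ(2) · μ(302/2) = 1 · -1 = -1
  d = 151: φ(151) · μ(302/151) = 150 · -1 = -150
  d = 302: φ(302) · μ(302/302) = 150 · 1 = 150
Summing: (φ * μ)(302) = 1 + -1 + -150 + 150 = 0.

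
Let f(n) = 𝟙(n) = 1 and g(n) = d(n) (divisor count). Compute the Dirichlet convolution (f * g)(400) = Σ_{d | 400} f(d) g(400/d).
(𝟙 * d)(400) = 90

Divisors of 400: [1, 2, 4, 5, 8, 10, 16, 20, 25, 40, 50, 80, 100, 200, 400]. For each d | 400:
  d = 1: 𝟙(1) · d(400/1) = 1 · 15 = 15
  d = 2: 𝟙(2) · d(400/2) = 1 · 12 = 12
  d = 4: 𝟙(4) · d(400/4) = 1 · 9 = 9
  d = 5: 𝟙(5) · d(400/5) = 1 · 10 = 10
  d = 8: 𝟙(8) · d(400/8) = 1 · 6 = 6
  d = 10: 𝟙(10) · d(400/10) = 1 · 8 = 8
  d = 16: 𝟙(16) · d(400/16) = 1 · 3 = 3
  d = 20: 𝟙(20) · d(400/20) = 1 · 6 = 6
  d = 25: 𝟙(25) · d(400/25) = 1 · 5 = 5
  d = 40: 𝟙(40) · d(400/40) = 1 · 4 = 4
  d = 50: 𝟙(50) · d(400/50) = 1 · 4 = 4
  d = 80: 𝟙(80) · d(400/80) = 1 · 2 = 2
  d = 100: 𝟙(100) · d(400/100) = 1 · 3 = 3
  d = 200: 𝟙(200) · d(400/200) = 1 · 2 = 2
  d = 400: 𝟙(400) · d(400/400) = 1 · 1 = 1
Summing: (𝟙 * d)(400) = 15 + 12 + 9 + 10 + 6 + 8 + 3 + 6 + 5 + 4 + 4 + 2 + 3 + 2 + 1 = 90.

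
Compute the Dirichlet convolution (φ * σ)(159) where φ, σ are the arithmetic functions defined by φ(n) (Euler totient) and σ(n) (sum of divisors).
(φ * σ)(159) = 636

Divisors of 159: [1, 3, 53, 159]. For each d | 159:
  d = 1: φ(1) · σ(159/1) = 1 · 216 = 216
  d = 3: φ(3) · σ(159/3) = 2 · 54 = 108
  d = 53: φ(53) · σ(159/53) = 52 · 4 = 208
  d = 159: φ(159) · σ(159/159) = 104 · 1 = 104
Summing: (φ * σ)(159) = 216 + 108 + 208 + 104 = 636.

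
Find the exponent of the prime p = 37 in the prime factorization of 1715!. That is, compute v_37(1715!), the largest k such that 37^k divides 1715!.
v_37(1715!) = 47

Legendre's formula: v_p(n!) = Σ_{k ≥ 1} ⌊n / p^k⌋. For p = 37, n = 1715, the terms are:
  ⌊1715/37^1⌋ = ⌊1715/37⌋ = 46
  ⌊1715/37^2⌋ = ⌊1715/1369⌋ = 1
(the next term ⌊1715/37^3⌋ = 0, terminating the sum). Summing: v_37(1715!) = 46 + 1 = 47.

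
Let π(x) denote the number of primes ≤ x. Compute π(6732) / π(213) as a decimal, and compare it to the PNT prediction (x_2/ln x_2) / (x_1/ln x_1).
π(6732)/π(213) = 867/47 ≈ 18.4468;  PNT prediction ≈ 19.2234.

π(213) = 47 and π(6732) = 867, so π(6732)/π(213) ≈ 18.4468. The PNT-predicted ratio is (6732/ln(6732)) / (213/ln(213)) ≈ 19.2234. The two agree to within a few percent, as expected.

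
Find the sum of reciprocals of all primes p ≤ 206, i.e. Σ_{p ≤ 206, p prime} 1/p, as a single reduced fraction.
Σ 1/p = 15202313841027497739047080375538859939135227730139536997746371469607707132833646367/7799922041683461553249199106329813876687996789903550945093032474868511536164700810

π(206) = 46, so the primes ≤ 206 are [2, 3, 5, 7, 11, 13, 17, 19, 23, 29, 31, 37, 41, 43, 47, 53, 59, 61, 67, 71, 73, 79, 83, 89, 97, 101, 103, 107, 109, 113, 127, 131, 137, 139, 149, 151, 157, 163, 167, 173, 179, 181, 191, 193, 197, 199]. Summing 1/p over these primes: 15202313841027497739047080375538859939135227730139536997746371469607707132833646367/7799922041683461553249199106329813876687996789903550945093032474868511536164700810 ≈ 1.9490. Mertens estimate ln ln(206) + 0.2615 ≈ 1.9344.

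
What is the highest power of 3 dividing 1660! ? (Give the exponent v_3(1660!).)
v_3(1660!) = 826

Legendre's formula: v_p(n!) = Σ_{k ≥ 1} ⌊n / p^k⌋. For p = 3, n = 1660, the terms are:
  ⌊1660/3^1⌋ = ⌊1660/3⌋ = 553
  ⌊1660/3^2⌋ = ⌊1660/9⌋ = 184
  ⌊1660/3^3⌋ = ⌊1660/27⌋ = 61
  ⌊1660/3^4⌋ = ⌊1660/81⌋ = 20
  ⌊1660/3^5⌋ = ⌊1660/243⌋ = 6
  ⌊1660/3^6⌋ = ⌊1660/729⌋ = 2
(the next term ⌊1660/3^7⌋ = 0, terminating the sum). Summing: v_3(1660!) = 553 + 184 + 61 + 20 + 6 + 2 = 826.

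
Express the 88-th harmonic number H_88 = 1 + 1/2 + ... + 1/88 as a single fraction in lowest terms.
H_88 = 40866521918642154860585199122889549709/8076030954443701744994070304101969600

Direct summation: H_88 = 1 + 1/2 + ... + 1/88. The least common denominator is lcm(1, ..., 88) = 8076030954443701744994070304101969600; over this denominator the numerator is 8076030954443701744994070304101969600 + 4038015477221850872497035152050984800 + 2692010318147900581664690101367323200 + 2019007738610925436248517576025492400 + 1615206190888740348998814060820393920 + 1346005159073950290832345050683661600 + 1153718707777671677856295757728852800 + 1009503869305462718124258788012746200 + 897336772715966860554896700455774400 + 807603095444370174499407030410196960 + 734184632222154704090370027645633600 + 673002579536975145416172525341830800 + 621233150341823211153390023392459200 + 576859353888835838928147878864426400 + 538402063629580116332938020273464640 + 504751934652731359062129394006373100 + 475060644379041279117298253182468800 + 448668386357983430277448350227887200 + 425054260760194828683898437057998400 + 403801547722185087249703515205098480 + 384572902592557225952098585909617600 + 367092316111077352045185013822816800 + 351131780627987032391046534960955200 + 336501289768487572708086262670915400 + 323041238177748069799762812164078784 + 310616575170911605576695011696229600 + 299112257571988953518298900151924800 + 288429676944417919464073939432213200 + 278483826015300060172209320831102400 + 269201031814790058166469010136732320 + 260517127562700056290131300132321600 + 252375967326365679531064697003186550 + 244728210740718234696790009215211200 + 237530322189520639558649126591234400 + 230743741555534335571259151545770560 + 224334193178991715138724175113943600 + 218271106876856803918758656867620800 + 212527130380097414341949218528999200 + 207077716780607737051130007797486400 + 201900773861092543624851757602549240 + 196976364742529310853513909856145600 + 192286451296278612976049292954808800 + 187814673359155854534745821025627200 + 183546158055538676022592506911408400 + 179467354543193372110979340091154880 + 175565890313993516195523267480477600 + 171830445839227696702001495831956800 + 168250644884243786354043131335457700 + 164816958253953096836613679675550400 + 161520619088874034899881406082039392 + 158353548126347093039099417727489600 + 155308287585455802788347505848114800 + 152377942536673617830076798190603200 + 149556128785994476759149450075962400 + 146836926444430940818074005529126720 + 144214838472208959732036969716106600 + 141684753586731609561299479019332800 + 139241913007650030086104660415551200 + 136881880583791554999899496679694400 + 134600515907395029083234505068366160 + 132393950072847569590066726296753600 + 130258563781350028145065650066160800 + 128190967530852408650699528636539200 + 126187983663182839765532348501593275 + 124246630068364642230678004678491840 + 122364105370359117348395004607605600 + 120537775439458234999911497076148800 + 118765161094760319779324563295617200 + 117043926875995677463682178320318400 + 115371870777767167785629575772885280 + 113746914851319742887240426818337600 + 112167096589495857569362087556971800 + 110630561019776736232795483617835200 + 109135553438428401959379328433810400 + 107680412725916023266587604054692928 + 106263565190048707170974609264499600 + 104883518888879243441481432520804800 + 103538858390303868525565003898743200 + 102228239929667110696127472203822400 + 100950386930546271812425878801274620 + 99704085857329651172766300050641600 + 98488182371264655426756954928072800 + 97301577764381948734868316916891200 + 96143225648139306488024646477404400 + 95012128875808255823459650636493760 + 93907336679577927267372910512813600 + 92827942005100020057403106943700800 + 91773079027769338011296253455704200 = 40866521918642154860585199122889549709, so H_88 = 40866521918642154860585199122889549709/8076030954443701744994070304101969600 (already in lowest terms) ≈ 5.06022. (The PNT-adjacent estimate ln(88) + γ ≈ 5.05455 matches within O(1/n).)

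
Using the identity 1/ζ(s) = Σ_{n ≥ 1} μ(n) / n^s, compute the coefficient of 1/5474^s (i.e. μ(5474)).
μ(5474) = 1

Factor n = 5474 = 2 · 7 · 17 · 23. μ(n) = 0 if any exponent ≥ 2 (not squarefree); otherwise μ(n) = (−1)^{ω(n)} where ω(n) is the number of distinct prime factors. Applying: μ(5474) = 1.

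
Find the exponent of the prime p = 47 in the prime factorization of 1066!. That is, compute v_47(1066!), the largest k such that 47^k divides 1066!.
v_47(1066!) = 22

Legendre's formula: v_p(n!) = Σ_{k ≥ 1} ⌊n / p^k⌋. For p = 47, n = 1066, the terms are:
  ⌊1066/47^1⌋ = ⌊1066/47⌋ = 22
(the next term ⌊1066/47^2⌋ = 0, terminating the sum). Summing: v_47(1066!) = 22 = 22.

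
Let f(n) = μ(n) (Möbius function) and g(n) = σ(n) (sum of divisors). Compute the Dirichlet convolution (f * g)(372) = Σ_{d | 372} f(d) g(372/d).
(μ * σ)(372) = 372

Divisors of 372: [1, 2, 3, 4, 6, 12, 31, 62, 93, 124, 186, 372]. For each d | 372:
  d = 1: μ(1) · σ(372/1) = 1 · 896 = 896
  d = 2: μ(2) · σ(372/2) = -1 · 384 = -384
  d = 3: μ(3) · σ(372/3) = -1 · 224 = -224
  d = 4: μ(4) · σ(372/4) = 0 · 128 = 0
  d = 6: μ(6) · σ(372/6) = 1 · 96 = 96
  d = 12: μ(12) · σ(372/12) = 0 · 32 = 0
  d = 31: μ(31) · σ(372/31) = -1 · 28 = -28
  d = 62: μ(62) · σ(372/62) = 1 · 12 = 12
  d = 93: μ(93) · σ(372/93) = 1 · 7 = 7
  d = 124: μ(124) · σ(372/124) = 0 · 4 = 0
  d = 186: μ(186) · σ(372/186) = -1 · 3 = -3
  d = 372: μ(372) · σ(372/372) = 0 · 1 = 0
Summing: (μ * σ)(372) = 896 + -384 + -224 + 0 + 96 + 0 + -28 + 12 + 7 + 0 + -3 + 0 = 372.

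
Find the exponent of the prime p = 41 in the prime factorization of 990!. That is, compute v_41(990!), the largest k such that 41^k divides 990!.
v_41(990!) = 24

Legendre's formula: v_p(n!) = Σ_{k ≥ 1} ⌊n / p^k⌋. For p = 41, n = 990, the terms are:
  ⌊990/41^1⌋ = ⌊990/41⌋ = 24
(the next term ⌊990/41^2⌋ = 0, terminating the sum). Summing: v_41(990!) = 24 = 24.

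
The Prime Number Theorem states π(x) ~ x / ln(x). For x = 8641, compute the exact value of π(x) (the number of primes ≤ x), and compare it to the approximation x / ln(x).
π(8641) = 1076;  x/ln(x) ≈ 953.30;  relative error ≈ 11.40%.

Directly count primes up to 8641: π(8641) = 1076. The PNT approximation gives 8641/ln(8641) ≈ 8641/9.06427 ≈ 953.30. Relative error (π(x) − x/ln(x)) / π(x) ≈ 11.40%; the approximation is known to undercount slightly (Li(x) is a better estimate).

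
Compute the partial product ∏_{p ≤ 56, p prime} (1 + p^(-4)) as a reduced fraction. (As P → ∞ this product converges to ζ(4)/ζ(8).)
∏ = 22191296873353842710281222970410269196792920578371108176528669216114688/20586999778381633591344384332656221508370849439367985929948634732675625

The primes p ≤ 56 are [2, 3, 5, 7, 11, 13, 17, 19, 23, 29, 31, 37, 41, 43, 47, 53]. For each, (1 + 1/p^4) = (p^4 + 1)/p^4. Multiplying these fractions over p ∈ [2, 3, 5, 7, 11, 13, 17, 19, 23, 29, 31, 37, 41, 43, 47, 53] gives 22191296873353842710281222970410269196792920578371108176528669216114688/20586999778381633591344384332656221508370849439367985929948634732675625. (In the limit P → ∞ this tends to ζ(4)/ζ(8).)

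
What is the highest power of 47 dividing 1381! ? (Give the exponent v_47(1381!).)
v_47(1381!) = 29

Legendre's formula: v_p(n!) = Σ_{k ≥ 1} ⌊n / p^k⌋. For p = 47, n = 1381, the terms are:
  ⌊1381/47^1⌋ = ⌊1381/47⌋ = 29
(the next term ⌊1381/47^2⌋ = 0, terminating the sum). Summing: v_47(1381!) = 29 = 29.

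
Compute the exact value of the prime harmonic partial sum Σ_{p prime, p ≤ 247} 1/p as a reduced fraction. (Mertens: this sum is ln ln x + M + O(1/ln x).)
Σ 1/p = 506873196134241441348690763593294873492730445394823722837469097176314709804649267964680634478659521/256041159035492609053110100510385311995538591998443060216114576417920917800321526504084465112487730

π(247) = 53, so the primes ≤ 247 are [2, 3, 5, 7, 11, 13, 17, 19, 23, 29, 31, 37, 41, 43, 47, 53, 59, 61, 67, 71, 73, 79, 83, 89, 97, 101, 103, 107, 109, 113, 127, 131, 137, 139, 149, 151, 157, 163, 167, 173, 179, 181, 191, 193, 197, 199, 211, 223, 227, 229, 233, 239, 241]. Summing 1/p over these primes: 506873196134241441348690763593294873492730445394823722837469097176314709804649267964680634478659521/256041159035492609053110100510385311995538591998443060216114576417920917800321526504084465112487730 ≈ 1.9797. Mertens estimate ln ln(247) + 0.2615 ≈ 1.9680.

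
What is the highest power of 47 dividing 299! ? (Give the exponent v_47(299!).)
v_47(299!) = 6

Legendre's formula: v_p(n!) = Σ_{k ≥ 1} ⌊n / p^k⌋. For p = 47, n = 299, the terms are:
  ⌊299/47^1⌋ = ⌊299/47⌋ = 6
(the next term ⌊299/47^2⌋ = 0, terminating the sum). Summing: v_47(299!) = 6 = 6.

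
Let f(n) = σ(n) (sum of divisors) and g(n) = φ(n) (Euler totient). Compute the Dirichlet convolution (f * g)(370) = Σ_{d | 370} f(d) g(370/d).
(σ * φ)(370) = 2960

Divisors of 370: [1, 2, 5, 10, 37, 74, 185, 370]. For each d | 370:
  d = 1: σ(1) · φ(370/1) = 1 · 144 = 144
  d = 2: σ(2) · φ(370/2) = 3 · 144 = 432
  d = 5: σ(5) · φ(370/5) = 6 · 36 = 216
  d = 10: σ(10) · φ(370/10) = 18 · 36 = 648
  d = 37: σ(37) · φ(370/37) = 38 · 4 = 152
  d = 74: σ(74) · φ(370/74) = 114 · 4 = 456
  d = 185: σ(185) · φ(370/185) = 228 · 1 = 228
  d = 370: σ(370) · φ(370/370) = 684 · 1 = 684
Summing: (σ * φ)(370) = 144 + 432 + 216 + 648 + 152 + 456 + 228 + 684 = 2960.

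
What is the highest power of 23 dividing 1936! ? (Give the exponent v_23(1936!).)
v_23(1936!) = 87

Legendre's formula: v_p(n!) = Σ_{k ≥ 1} ⌊n / p^k⌋. For p = 23, n = 1936, the terms are:
  ⌊1936/23^1⌋ = ⌊1936/23⌋ = 84
  ⌊1936/23^2⌋ = ⌊1936/529⌋ = 3
(the next term ⌊1936/23^3⌋ = 0, terminating the sum). Summing: v_23(1936!) = 84 + 3 = 87.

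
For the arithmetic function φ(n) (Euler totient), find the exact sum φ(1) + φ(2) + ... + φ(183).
Σ_{n ≤ 183} φ(n) = 10252

Compute φ(n) for each 1 ≤ n ≤ 183: φ(1) = 1, φ(2) = 1, φ(3) = 2, φ(4) = 2, φ(5) = 4, φ(6) = 2, φ(7) = 6, φ(8) = 4, φ(9) = 6, φ(10) = 4, φ(11) = 10, φ(12) = 4, φ(13) = 12, φ(14) = 6, φ(15) = 8, φ(16) = 8, φ(17) = 16, φ(18) = 6, φ(19) = 18, φ(20) = 8, φ(21) = 12, φ(22) = 10, φ(23) = 22, φ(24) = 8, φ(25) = 20, φ(26) = 12, φ(27) = 18, φ(28) = 12, φ(29) = 28, φ(30) = 8, φ(31) = 30, φ(32) = 16, φ(33) = 20, φ(34) = 16, φ(35) = 24, φ(36) = 12, φ(37) = 36, φ(38) = 18, φ(39) = 24, φ(40) = 16, φ(41) = 40, φ(42) = 12, φ(43) = 42, φ(44) = 20, φ(45) = 24, φ(46) = 22, φ(47) = 46, φ(48) = 16, φ(49) = 42, φ(50) = 20, φ(51) = 32, φ(52) = 24, φ(53) = 52, φ(54) = 18, φ(55) = 40, φ(56) = 24, φ(57) = 36, φ(58) = 28, φ(59) = 58, φ(60) = 16, φ(61) = 60, φ(62) = 30, φ(63) = 36, φ(64) = 32, φ(65) = 48, φ(66) = 20, φ(67) = 66, φ(68) = 32, φ(69) = 44, φ(70) = 24, φ(71) = 70, φ(72) = 24, φ(73) = 72, φ(74) = 36, φ(75) = 40, φ(76) = 36, φ(77) = 60, φ(78) = 24, φ(79) = 78, φ(80) = 32, φ(81) = 54, φ(82) = 40, φ(83) = 82, φ(84) = 24, φ(85) = 64, φ(86) = 42, φ(87) = 56, φ(88) = 40, φ(89) = 88, φ(90) = 24, φ(91) = 72, φ(92) = 44, φ(93) = 60, φ(94) = 46, φ(95) = 72, φ(96) = 32, φ(97) = 96, φ(98) = 42, φ(99) = 60, φ(100) = 40, φ(101) = 100, φ(102) = 32, φ(103) = 102, φ(104) = 48, φ(105) = 48, φ(106) = 52, φ(107) = 106, φ(108) = 36, φ(109) = 108, φ(110) = 40, φ(111) = 72, φ(112) = 48, φ(113) = 112, φ(114) = 36, φ(115) = 88, φ(116) = 56, φ(117) = 72, φ(118) = 58, φ(119) = 96, φ(120) = 32, φ(121) = 110, φ(122) = 60, φ(123) = 80, φ(124) = 60, φ(125) = 100, φ(126) = 36, φ(127) = 126, φ(128) = 64, φ(129) = 84, φ(130) = 48, φ(131) = 130, φ(132) = 40, φ(133) = 108, φ(134) = 66, φ(135) = 72, φ(136) = 64, φ(137) = 136, φ(138) = 44, φ(139) = 138, φ(140) = 48, φ(141) = 92, φ(142) = 70, φ(143) = 120, φ(144) = 48, φ(145) = 112, φ(146) = 72, φ(147) = 84, φ(148) = 72, φ(149) = 148, φ(150) = 40, φ(151) = 150, φ(152) = 72, φ(153) = 96, φ(154) = 60, φ(155) = 120, φ(156) = 48, φ(157) = 156, φ(158) = 78, φ(159) = 104, φ(160) = 64, φ(161) = 132, φ(162) = 54, φ(163) = 162, φ(164) = 80, φ(165) = 80, φ(166) = 82, φ(167) = 166, φ(168) = 48, φ(169) = 156, φ(170) = 64, φ(171) = 108, φ(172) = 84, φ(173) = 172, φ(174) = 56, φ(175) = 120, φ(176) = 80, φ(177) = 116, φ(178) = 88, φ(179) = 178, φ(180) = 48, φ(181) = 180, φ(182) = 72, φ(183) = 120. Summing all 183 values: 10252. (Average order: Σ_{n ≤ x} φ(n) ~ (3/π²) x². For x = 183, (3/π²)·183² ≈ 10179.44.)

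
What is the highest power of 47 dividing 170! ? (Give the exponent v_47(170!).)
v_47(170!) = 3

Legendre's formula: v_p(n!) = Σ_{k ≥ 1} ⌊n / p^k⌋. For p = 47, n = 170, the terms are:
  ⌊170/47^1⌋ = ⌊170/47⌋ = 3
(the next term ⌊170/47^2⌋ = 0, terminating the sum). Summing: v_47(170!) = 3 = 3.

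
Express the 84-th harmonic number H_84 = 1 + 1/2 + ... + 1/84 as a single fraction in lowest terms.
H_84 = 3681181948368536301765969745576439759/734184632222154704090370027645633600

Direct summation: H_84 = 1 + 1/2 + ... + 1/84. The least common denominator is lcm(1, ..., 84) = 8076030954443701744994070304101969600; over this denominator the numerator is 8076030954443701744994070304101969600 + 4038015477221850872497035152050984800 + 2692010318147900581664690101367323200 + 2019007738610925436248517576025492400 + 1615206190888740348998814060820393920 + 1346005159073950290832345050683661600 + 1153718707777671677856295757728852800 + 1009503869305462718124258788012746200 + 897336772715966860554896700455774400 + 807603095444370174499407030410196960 + 734184632222154704090370027645633600 + 673002579536975145416172525341830800 + 621233150341823211153390023392459200 + 576859353888835838928147878864426400 + 538402063629580116332938020273464640 + 504751934652731359062129394006373100 + 475060644379041279117298253182468800 + 448668386357983430277448350227887200 + 425054260760194828683898437057998400 + 403801547722185087249703515205098480 + 384572902592557225952098585909617600 + 367092316111077352045185013822816800 + 351131780627987032391046534960955200 + 336501289768487572708086262670915400 + 323041238177748069799762812164078784 + 310616575170911605576695011696229600 + 299112257571988953518298900151924800 + 288429676944417919464073939432213200 + 278483826015300060172209320831102400 + 269201031814790058166469010136732320 + 260517127562700056290131300132321600 + 252375967326365679531064697003186550 + 244728210740718234696790009215211200 + 237530322189520639558649126591234400 + 230743741555534335571259151545770560 + 224334193178991715138724175113943600 + 218271106876856803918758656867620800 + 212527130380097414341949218528999200 + 207077716780607737051130007797486400 + 201900773861092543624851757602549240 + 196976364742529310853513909856145600 + 192286451296278612976049292954808800 + 187814673359155854534745821025627200 + 183546158055538676022592506911408400 + 179467354543193372110979340091154880 + 175565890313993516195523267480477600 + 171830445839227696702001495831956800 + 168250644884243786354043131335457700 + 164816958253953096836613679675550400 + 161520619088874034899881406082039392 + 158353548126347093039099417727489600 + 155308287585455802788347505848114800 + 152377942536673617830076798190603200 + 149556128785994476759149450075962400 + 146836926444430940818074005529126720 + 144214838472208959732036969716106600 + 141684753586731609561299479019332800 + 139241913007650030086104660415551200 + 136881880583791554999899496679694400 + 134600515907395029083234505068366160 + 132393950072847569590066726296753600 + 130258563781350028145065650066160800 + 128190967530852408650699528636539200 + 126187983663182839765532348501593275 + 124246630068364642230678004678491840 + 122364105370359117348395004607605600 + 120537775439458234999911497076148800 + 118765161094760319779324563295617200 + 117043926875995677463682178320318400 + 115371870777767167785629575772885280 + 113746914851319742887240426818337600 + 112167096589495857569362087556971800 + 110630561019776736232795483617835200 + 109135553438428401959379328433810400 + 107680412725916023266587604054692928 + 106263565190048707170974609264499600 + 104883518888879243441481432520804800 + 103538858390303868525565003898743200 + 102228239929667110696127472203822400 + 100950386930546271812425878801274620 + 99704085857329651172766300050641600 + 98488182371264655426756954928072800 + 97301577764381948734868316916891200 + 96143225648139306488024646477404400 = 40493001432053899319425667201340837349, so H_84 = 40493001432053899319425667201340837349/8076030954443701744994070304101969600; reducing by gcd(40493001432053899319425667201340837349, 8076030954443701744994070304101969600) = 11 gives 3681181948368536301765969745576439759/734184632222154704090370027645633600 ≈ 5.01397. (The PNT-adjacent estimate ln(84) + γ ≈ 5.00803 matches within O(1/n).)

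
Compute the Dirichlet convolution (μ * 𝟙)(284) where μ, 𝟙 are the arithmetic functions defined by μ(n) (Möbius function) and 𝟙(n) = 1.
(μ * 𝟙)(284) = 0

Divisors of 284: [1, 2, 4, 71, 142, 284]. For each d | 284:
  d = 1: μ(1) · 𝟙(284/1) = 1 · 1 = 1
  d = 2: μ(2) · 𝟙(284/2) = -1 · 1 = -1
  d = 4: μ(4) · 𝟙(284/4) = 0 · 1 = 0
  d = 71: μ(71) · 𝟙(284/71) = -1 · 1 = -1
  d = 142: μ(142) · 𝟙(284/142) = 1 · 1 = 1
  d = 284: μ(284) · 𝟙(284/284) = 0 · 1 = 0
Summing: (μ * 𝟙)(284) = 1 + -1 + 0 + -1 + 1 + 0 = 0.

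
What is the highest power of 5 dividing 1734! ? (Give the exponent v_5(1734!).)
v_5(1734!) = 430

Legendre's formula: v_p(n!) = Σ_{k ≥ 1} ⌊n / p^k⌋. For p = 5, n = 1734, the terms are:
  ⌊1734/5^1⌋ = ⌊1734/5⌋ = 346
  ⌊1734/5^2⌋ = ⌊1734/25⌋ = 69
  ⌊1734/5^3⌋ = ⌊1734/125⌋ = 13
  ⌊1734/5^4⌋ = ⌊1734/625⌋ = 2
(the next term ⌊1734/5^5⌋ = 0, terminating the sum). Summing: v_5(1734!) = 346 + 69 + 13 + 2 = 430.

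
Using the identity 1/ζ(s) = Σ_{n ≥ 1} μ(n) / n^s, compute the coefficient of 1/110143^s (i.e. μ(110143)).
μ(110143) = 1

Factor n = 110143 = 11 · 17 · 19 · 31. μ(n) = 0 if any exponent ≥ 2 (not squarefree); otherwise μ(n) = (−1)^{ω(n)} where ω(n) is the number of distinct prime factors. Applying: μ(110143) = 1.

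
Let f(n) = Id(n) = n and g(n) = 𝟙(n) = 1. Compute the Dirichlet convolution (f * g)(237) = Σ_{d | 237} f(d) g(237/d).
(Id * 𝟙)(237) = 320

Divisors of 237: [1, 3, 79, 237]. For each d | 237:
  d = 1: Id(1) · 𝟙(237/1) = 1 · 1 = 1
  d = 3: Id(3) · 𝟙(237/3) = 3 · 1 = 3
  d = 79: Id(79) · 𝟙(237/79) = 79 · 1 = 79
  d = 237: Id(237) · 𝟙(237/237) = 237 · 1 = 237
Summing: (Id * 𝟙)(237) = 1 + 3 + 79 + 237 = 320.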